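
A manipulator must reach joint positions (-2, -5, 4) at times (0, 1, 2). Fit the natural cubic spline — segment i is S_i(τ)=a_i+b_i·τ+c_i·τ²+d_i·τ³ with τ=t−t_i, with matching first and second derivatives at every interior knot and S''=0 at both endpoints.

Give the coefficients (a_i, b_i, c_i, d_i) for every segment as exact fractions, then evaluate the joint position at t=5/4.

Δ: Δ0=-3, Δ1=9
row 1: diag=4, rhs=72; c'=1/4, d'=18
back: M1=18
M: M0=0, M1=18, M2=0
seg 0: a=-2, c=M0/2=0, d=(M1−M0)/(6·1)=3, b=Δ0−h0·(2M0+M1)/6=-6
seg 1: a=-5, c=M1/2=9, d=(M2−M1)/(6·1)=-3, b=Δ1−h1·(2M1+M2)/6=3
t_q=5/4 → seg 1, τ=1/4; S=-5+3·τ+9·τ²+-3·τ³=-239/64

  seg 0: a=-2 b=-6 c=0 d=3
  seg 1: a=-5 b=3 c=9 d=-3
S(5/4) = -239/64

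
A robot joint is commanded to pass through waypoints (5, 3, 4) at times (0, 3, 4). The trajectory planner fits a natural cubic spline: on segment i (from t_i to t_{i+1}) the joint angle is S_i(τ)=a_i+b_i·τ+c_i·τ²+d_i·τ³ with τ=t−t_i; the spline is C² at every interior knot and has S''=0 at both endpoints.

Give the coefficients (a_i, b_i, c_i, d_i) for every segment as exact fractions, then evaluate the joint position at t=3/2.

Δ: Δ0=-2/3, Δ1=1
row 1: diag=8, rhs=10; c'=1/8, d'=5/4
back: M1=5/4
M: M0=0, M1=5/4, M2=0
seg 0: a=5, c=M0/2=0, d=(M1−M0)/(6·3)=5/72, b=Δ0−h0·(2M0+M1)/6=-31/24
seg 1: a=3, c=M1/2=5/8, d=(M2−M1)/(6·1)=-5/24, b=Δ1−h1·(2M1+M2)/6=7/12
t_q=3/2 → seg 0, τ=3/2; S=5+-31/24·τ+0·τ²+5/72·τ³=211/64

  seg 0: a=5 b=-31/24 c=0 d=5/72
  seg 1: a=3 b=7/12 c=5/8 d=-5/24
S(3/2) = 211/64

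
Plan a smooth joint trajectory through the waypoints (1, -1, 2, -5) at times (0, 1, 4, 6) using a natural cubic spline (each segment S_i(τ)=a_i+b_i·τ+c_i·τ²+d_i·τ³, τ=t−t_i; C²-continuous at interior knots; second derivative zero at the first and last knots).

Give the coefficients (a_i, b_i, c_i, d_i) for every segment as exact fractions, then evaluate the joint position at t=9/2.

Δ: Δ0=-2, Δ1=1, Δ2=-7/2
row 1: diag=8, rhs=18; c'=3/8, d'=9/4
row 2: denom=10−3·3/8=71/8; d'=(-27−3·9/4)/(71/8)=-270/71
back: M2=-270/71
back: M1=9/4−3/8·-270/71=261/71
M: M0=0, M1=261/71, M2=-270/71, M3=0
seg 0: a=1, c=M0/2=0, d=(M1−M0)/(6·1)=87/142, b=Δ0−h0·(2M0+M1)/6=-371/142
seg 1: a=-1, c=M1/2=261/142, d=(M2−M1)/(6·3)=-59/142, b=Δ1−h1·(2M1+M2)/6=-55/71
seg 2: a=2, c=M2/2=-135/71, d=(M3−M2)/(6·2)=45/142, b=Δ2−h2·(2M2+M3)/6=-137/142
t_q=9/2 → seg 2, τ=1/2; S=2+-137/142·τ+-135/71·τ²+45/142·τ³=1229/1136

  seg 0: a=1 b=-371/142 c=0 d=87/142
  seg 1: a=-1 b=-55/71 c=261/142 d=-59/142
  seg 2: a=2 b=-137/142 c=-135/71 d=45/142
S(9/2) = 1229/1136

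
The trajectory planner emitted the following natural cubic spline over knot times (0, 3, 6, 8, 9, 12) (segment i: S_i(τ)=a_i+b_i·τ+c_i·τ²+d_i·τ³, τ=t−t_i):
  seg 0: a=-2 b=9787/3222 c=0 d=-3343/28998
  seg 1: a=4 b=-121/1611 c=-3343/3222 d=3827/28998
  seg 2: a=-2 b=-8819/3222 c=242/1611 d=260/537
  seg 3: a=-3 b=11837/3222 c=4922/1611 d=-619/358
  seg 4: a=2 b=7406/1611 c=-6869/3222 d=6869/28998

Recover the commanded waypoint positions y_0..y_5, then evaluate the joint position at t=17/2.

y_0 = S_0(0) = a_0 = -2
y_1 = S_1(0) = a_1 = 4
y_2 = S_2(0) = a_2 = -2
y_3 = S_3(0) = a_3 = -3
y_4 = S_4(0) = a_4 = 2
y_5 = S_4(3) = 3
t_q=17/2 is in segment 3 (τ=1/2); S_3(τ)=-15863/25776

y_0=-2 y_1=4 y_2=-2 y_3=-3 y_4=2 y_5=3
S(17/2) = -15863/25776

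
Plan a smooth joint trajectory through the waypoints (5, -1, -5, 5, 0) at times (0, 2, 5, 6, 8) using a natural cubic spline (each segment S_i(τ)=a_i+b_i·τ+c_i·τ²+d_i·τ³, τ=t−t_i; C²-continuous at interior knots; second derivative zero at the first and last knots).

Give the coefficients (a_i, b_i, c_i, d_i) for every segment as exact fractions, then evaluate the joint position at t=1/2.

Δ: Δ0=-3, Δ1=-4/3, Δ2=10, Δ3=-5/2
row 1: diag=10, rhs=10; c'=3/10, d'=1
row 2: denom=8−3·3/10=71/10; d'=(68−3·1)/(71/10)=650/71
row 3: denom=6−1·10/71=416/71; d'=(-75−1·650/71)/(416/71)=-5975/416
back: M3=-5975/416
back: M2=650/71−10/71·-5975/416=2325/208
back: M1=1−3/10·2325/208=-979/416
M: M0=0, M1=-979/416, M2=2325/208, M3=-5975/416, M4=0
seg 0: a=5, c=M0/2=0, d=(M1−M0)/(6·2)=-979/4992, b=Δ0−h0·(2M0+M1)/6=-2765/1248
seg 1: a=-1, c=M1/2=-979/832, d=(M2−M1)/(6·3)=433/576, b=Δ1−h1·(2M1+M2)/6=-2851/624
seg 2: a=-5, c=M2/2=2325/416, d=(M3−M2)/(6·1)=-10625/2496, b=Δ2−h2·(2M2+M3)/6=21635/2496
seg 3: a=5, c=M3/2=-5975/832, d=(M4−M3)/(6·2)=5975/4992, b=Δ3−h3·(2M3+M4)/6=4415/624
t_q=1/2 → seg 0, τ=1/2; S=5+-2765/1248·τ+0·τ²+-979/4992·τ³=51487/13312

  seg 0: a=5 b=-2765/1248 c=0 d=-979/4992
  seg 1: a=-1 b=-2851/624 c=-979/832 d=433/576
  seg 2: a=-5 b=21635/2496 c=2325/416 d=-10625/2496
  seg 3: a=5 b=4415/624 c=-5975/832 d=5975/4992
S(1/2) = 51487/13312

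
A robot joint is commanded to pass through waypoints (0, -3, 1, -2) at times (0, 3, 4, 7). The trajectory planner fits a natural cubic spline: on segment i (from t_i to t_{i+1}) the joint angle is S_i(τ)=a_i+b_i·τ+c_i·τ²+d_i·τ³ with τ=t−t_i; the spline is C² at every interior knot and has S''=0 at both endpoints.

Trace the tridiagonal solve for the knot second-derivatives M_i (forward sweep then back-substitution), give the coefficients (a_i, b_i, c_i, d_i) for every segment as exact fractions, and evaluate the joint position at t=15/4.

  seg 0: a=0 b=-22/7 c=0 d=5/21
  seg 1: a=-3 b=23/7 c=15/7 d=-10/7
  seg 2: a=1 b=23/7 c=-15/7 d=5/21
S(15/4) = 15/224

Δ: Δ0=-1, Δ1=4, Δ2=-1
row 1: diag=8, rhs=30; c'=1/8, d'=15/4
row 2: denom=8−1·1/8=63/8; d'=(-30−1·15/4)/(63/8)=-30/7
back: M2=-30/7
back: M1=15/4−1/8·-30/7=30/7
M: M0=0, M1=30/7, M2=-30/7, M3=0
seg 0: a=0, c=M0/2=0, d=(M1−M0)/(6·3)=5/21, b=Δ0−h0·(2M0+M1)/6=-22/7
seg 1: a=-3, c=M1/2=15/7, d=(M2−M1)/(6·1)=-10/7, b=Δ1−h1·(2M1+M2)/6=23/7
seg 2: a=1, c=M2/2=-15/7, d=(M3−M2)/(6·3)=5/21, b=Δ2−h2·(2M2+M3)/6=23/7
t_q=15/4 → seg 1, τ=3/4; S=-3+23/7·τ+15/7·τ²+-10/7·τ³=15/224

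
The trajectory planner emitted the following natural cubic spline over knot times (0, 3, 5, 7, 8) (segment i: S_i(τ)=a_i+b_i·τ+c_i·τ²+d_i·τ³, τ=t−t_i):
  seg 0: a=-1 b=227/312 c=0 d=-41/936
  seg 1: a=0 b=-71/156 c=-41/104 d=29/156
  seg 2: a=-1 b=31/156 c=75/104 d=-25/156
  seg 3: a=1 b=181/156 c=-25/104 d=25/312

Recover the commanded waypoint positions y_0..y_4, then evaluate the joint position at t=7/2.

y_0=-1 y_1=0 y_2=-1 y_3=1 y_4=2
S(7/2) = -63/208

y_0 = S_0(0) = a_0 = -1
y_1 = S_1(0) = a_1 = 0
y_2 = S_2(0) = a_2 = -1
y_3 = S_3(0) = a_3 = 1
y_4 = S_3(1) = 2
t_q=7/2 is in segment 1 (τ=1/2); S_1(τ)=-63/208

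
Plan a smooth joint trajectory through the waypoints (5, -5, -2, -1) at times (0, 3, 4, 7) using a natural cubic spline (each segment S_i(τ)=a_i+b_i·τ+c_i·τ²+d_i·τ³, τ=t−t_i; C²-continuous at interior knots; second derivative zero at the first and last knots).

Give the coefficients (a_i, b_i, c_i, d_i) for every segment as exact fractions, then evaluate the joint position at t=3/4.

  seg 0: a=5 b=-370/63 c=0 d=160/567
  seg 1: a=-5 b=110/63 c=160/63 d=-9/7
  seg 2: a=-2 b=187/63 c=-83/63 d=83/567
S(3/4) = 5/7

Δ: Δ0=-10/3, Δ1=3, Δ2=1/3
row 1: diag=8, rhs=38; c'=1/8, d'=19/4
row 2: denom=8−1·1/8=63/8; d'=(-16−1·19/4)/(63/8)=-166/63
back: M2=-166/63
back: M1=19/4−1/8·-166/63=320/63
M: M0=0, M1=320/63, M2=-166/63, M3=0
seg 0: a=5, c=M0/2=0, d=(M1−M0)/(6·3)=160/567, b=Δ0−h0·(2M0+M1)/6=-370/63
seg 1: a=-5, c=M1/2=160/63, d=(M2−M1)/(6·1)=-9/7, b=Δ1−h1·(2M1+M2)/6=110/63
seg 2: a=-2, c=M2/2=-83/63, d=(M3−M2)/(6·3)=83/567, b=Δ2−h2·(2M2+M3)/6=187/63
t_q=3/4 → seg 0, τ=3/4; S=5+-370/63·τ+0·τ²+160/567·τ³=5/7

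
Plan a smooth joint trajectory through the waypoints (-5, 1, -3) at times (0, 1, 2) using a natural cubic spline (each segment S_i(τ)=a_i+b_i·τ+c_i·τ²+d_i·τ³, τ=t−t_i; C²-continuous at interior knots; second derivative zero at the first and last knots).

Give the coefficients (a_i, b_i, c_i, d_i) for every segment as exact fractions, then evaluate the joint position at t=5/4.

Δ: Δ0=6, Δ1=-4
row 1: diag=4, rhs=-60; c'=1/4, d'=-15
back: M1=-15
M: M0=0, M1=-15, M2=0
seg 0: a=-5, c=M0/2=0, d=(M1−M0)/(6·1)=-5/2, b=Δ0−h0·(2M0+M1)/6=17/2
seg 1: a=1, c=M1/2=-15/2, d=(M2−M1)/(6·1)=5/2, b=Δ1−h1·(2M1+M2)/6=1
t_q=5/4 → seg 1, τ=1/4; S=1+1·τ+-15/2·τ²+5/2·τ³=105/128

  seg 0: a=-5 b=17/2 c=0 d=-5/2
  seg 1: a=1 b=1 c=-15/2 d=5/2
S(5/4) = 105/128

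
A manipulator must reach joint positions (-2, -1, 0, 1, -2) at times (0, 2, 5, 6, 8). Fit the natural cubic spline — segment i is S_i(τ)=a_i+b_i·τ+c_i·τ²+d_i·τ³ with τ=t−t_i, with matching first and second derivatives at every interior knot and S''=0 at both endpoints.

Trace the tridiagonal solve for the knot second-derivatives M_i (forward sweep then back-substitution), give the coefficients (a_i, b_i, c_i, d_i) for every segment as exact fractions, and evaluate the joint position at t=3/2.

  seg 0: a=-2 b=197/312 c=0 d=-41/1248
  seg 1: a=-1 b=37/156 c=-41/208 d=11/144
  seg 2: a=0 b=697/624 c=51/104 d=-379/624
  seg 3: a=1 b=43/156 c=-277/208 d=277/1248
S(3/2) = -3873/3328

Δ: Δ0=1/2, Δ1=1/3, Δ2=1, Δ3=-3/2
row 1: diag=10, rhs=-1; c'=3/10, d'=-1/10
row 2: denom=8−3·3/10=71/10; d'=(4−3·-1/10)/(71/10)=43/71
row 3: denom=6−1·10/71=416/71; d'=(-15−1·43/71)/(416/71)=-277/104
back: M3=-277/104
back: M2=43/71−10/71·-277/104=51/52
back: M1=-1/10−3/10·51/52=-41/104
M: M0=0, M1=-41/104, M2=51/52, M3=-277/104, M4=0
seg 0: a=-2, c=M0/2=0, d=(M1−M0)/(6·2)=-41/1248, b=Δ0−h0·(2M0+M1)/6=197/312
seg 1: a=-1, c=M1/2=-41/208, d=(M2−M1)/(6·3)=11/144, b=Δ1−h1·(2M1+M2)/6=37/156
seg 2: a=0, c=M2/2=51/104, d=(M3−M2)/(6·1)=-379/624, b=Δ2−h2·(2M2+M3)/6=697/624
seg 3: a=1, c=M3/2=-277/208, d=(M4−M3)/(6·2)=277/1248, b=Δ3−h3·(2M3+M4)/6=43/156
t_q=3/2 → seg 0, τ=3/2; S=-2+197/312·τ+0·τ²+-41/1248·τ³=-3873/3328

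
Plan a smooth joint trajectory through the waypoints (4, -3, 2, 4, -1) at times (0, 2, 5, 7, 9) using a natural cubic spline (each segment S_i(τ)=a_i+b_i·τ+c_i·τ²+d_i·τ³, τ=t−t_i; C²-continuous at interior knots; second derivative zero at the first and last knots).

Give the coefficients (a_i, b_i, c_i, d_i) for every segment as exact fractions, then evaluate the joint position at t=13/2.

  seg 0: a=4 b=-4775/1032 c=0 d=1163/4128
  seg 1: a=-3 b=-643/516 c=1163/688 d=-165/688
  seg 2: a=2 b=4997/2064 c=-161/344 d=-1001/8256
  seg 3: a=4 b=-935/1032 c=-1645/1376 d=1645/8256
S(13/2) = 91791/22016

Δ: Δ0=-7/2, Δ1=5/3, Δ2=1, Δ3=-5/2
row 1: diag=10, rhs=31; c'=3/10, d'=31/10
row 2: denom=10−3·3/10=91/10; d'=(-4−3·31/10)/(91/10)=-19/13
row 3: denom=8−2·20/91=688/91; d'=(-21−2·-19/13)/(688/91)=-1645/688
back: M3=-1645/688
back: M2=-19/13−20/91·-1645/688=-161/172
back: M1=31/10−3/10·-161/172=1163/344
M: M0=0, M1=1163/344, M2=-161/172, M3=-1645/688, M4=0
seg 0: a=4, c=M0/2=0, d=(M1−M0)/(6·2)=1163/4128, b=Δ0−h0·(2M0+M1)/6=-4775/1032
seg 1: a=-3, c=M1/2=1163/688, d=(M2−M1)/(6·3)=-165/688, b=Δ1−h1·(2M1+M2)/6=-643/516
seg 2: a=2, c=M2/2=-161/344, d=(M3−M2)/(6·2)=-1001/8256, b=Δ2−h2·(2M2+M3)/6=4997/2064
seg 3: a=4, c=M3/2=-1645/1376, d=(M4−M3)/(6·2)=1645/8256, b=Δ3−h3·(2M3+M4)/6=-935/1032
t_q=13/2 → seg 2, τ=3/2; S=2+4997/2064·τ+-161/344·τ²+-1001/8256·τ³=91791/22016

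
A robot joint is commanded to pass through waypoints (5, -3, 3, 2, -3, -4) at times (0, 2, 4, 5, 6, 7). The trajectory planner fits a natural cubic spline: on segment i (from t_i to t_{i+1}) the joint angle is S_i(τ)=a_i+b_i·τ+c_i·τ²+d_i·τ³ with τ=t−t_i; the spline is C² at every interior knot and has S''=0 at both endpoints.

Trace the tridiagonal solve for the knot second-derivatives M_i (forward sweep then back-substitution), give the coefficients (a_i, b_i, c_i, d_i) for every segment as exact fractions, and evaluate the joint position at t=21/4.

  seg 0: a=5 b=-969/157 c=0 d=341/628
  seg 1: a=-3 b=54/157 c=1023/314 d=-303/314
  seg 2: a=3 b=282/157 c=-795/314 d=-83/314
  seg 3: a=2 b=-1275/314 c=-522/157 d=749/314
  seg 4: a=-3 b=-558/157 c=1203/314 d=-401/314
S(21/4) = 16365/20096

Δ: Δ0=-4, Δ1=3, Δ2=-1, Δ3=-5, Δ4=-1
row 1: diag=8, rhs=42; c'=1/4, d'=21/4
row 2: denom=6−2·1/4=11/2; d'=(-24−2·21/4)/(11/2)=-69/11
row 3: denom=4−1·2/11=42/11; d'=(-24−1·-69/11)/(42/11)=-65/14
row 4: denom=4−1·11/42=157/42; d'=(24−1·-65/14)/(157/42)=1203/157
back: M4=1203/157
back: M3=-65/14−11/42·1203/157=-1044/157
back: M2=-69/11−2/11·-1044/157=-795/157
back: M1=21/4−1/4·-795/157=1023/157
M: M0=0, M1=1023/157, M2=-795/157, M3=-1044/157, M4=1203/157, M5=0
seg 0: a=5, c=M0/2=0, d=(M1−M0)/(6·2)=341/628, b=Δ0−h0·(2M0+M1)/6=-969/157
seg 1: a=-3, c=M1/2=1023/314, d=(M2−M1)/(6·2)=-303/314, b=Δ1−h1·(2M1+M2)/6=54/157
seg 2: a=3, c=M2/2=-795/314, d=(M3−M2)/(6·1)=-83/314, b=Δ2−h2·(2M2+M3)/6=282/157
seg 3: a=2, c=M3/2=-522/157, d=(M4−M3)/(6·1)=749/314, b=Δ3−h3·(2M3+M4)/6=-1275/314
seg 4: a=-3, c=M4/2=1203/314, d=(M5−M4)/(6·1)=-401/314, b=Δ4−h4·(2M4+M5)/6=-558/157
t_q=21/4 → seg 3, τ=1/4; S=2+-1275/314·τ+-522/157·τ²+749/314·τ³=16365/20096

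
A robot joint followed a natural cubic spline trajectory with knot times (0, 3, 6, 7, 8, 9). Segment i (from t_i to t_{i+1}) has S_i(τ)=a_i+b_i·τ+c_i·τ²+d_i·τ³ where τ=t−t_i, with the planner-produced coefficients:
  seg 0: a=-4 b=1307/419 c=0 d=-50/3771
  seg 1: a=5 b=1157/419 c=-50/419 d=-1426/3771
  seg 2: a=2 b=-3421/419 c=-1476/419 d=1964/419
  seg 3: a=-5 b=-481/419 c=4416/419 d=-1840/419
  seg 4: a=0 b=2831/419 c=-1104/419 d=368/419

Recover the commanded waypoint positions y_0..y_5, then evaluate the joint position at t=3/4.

y_0=-4 y_1=5 y_2=2 y_3=-5 y_4=0 y_5=5
S(3/4) = -22339/13408

y_0 = S_0(0) = a_0 = -4
y_1 = S_1(0) = a_1 = 5
y_2 = S_2(0) = a_2 = 2
y_3 = S_3(0) = a_3 = -5
y_4 = S_4(0) = a_4 = 0
y_5 = S_4(1) = 5
t_q=3/4 is in segment 0 (τ=3/4); S_0(τ)=-22339/13408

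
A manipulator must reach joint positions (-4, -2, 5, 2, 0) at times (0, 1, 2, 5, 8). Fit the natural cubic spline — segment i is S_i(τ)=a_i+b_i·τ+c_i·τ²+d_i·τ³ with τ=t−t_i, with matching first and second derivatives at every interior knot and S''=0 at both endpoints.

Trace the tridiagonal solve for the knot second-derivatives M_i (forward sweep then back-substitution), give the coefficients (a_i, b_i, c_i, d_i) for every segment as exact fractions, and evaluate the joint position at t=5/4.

Δ: Δ0=2, Δ1=7, Δ2=-1, Δ3=-2/3
row 1: diag=4, rhs=30; c'=1/4, d'=15/2
row 2: denom=8−1·1/4=31/4; d'=(-48−1·15/2)/(31/4)=-222/31
row 3: denom=12−3·12/31=336/31; d'=(2−3·-222/31)/(336/31)=13/6
back: M3=13/6
back: M2=-222/31−12/31·13/6=-8
back: M1=15/2−1/4·-8=19/2
M: M0=0, M1=19/2, M2=-8, M3=13/6, M4=0
seg 0: a=-4, c=M0/2=0, d=(M1−M0)/(6·1)=19/12, b=Δ0−h0·(2M0+M1)/6=5/12
seg 1: a=-2, c=M1/2=19/4, d=(M2−M1)/(6·1)=-35/12, b=Δ1−h1·(2M1+M2)/6=31/6
seg 2: a=5, c=M2/2=-4, d=(M3−M2)/(6·3)=61/108, b=Δ2−h2·(2M2+M3)/6=71/12
seg 3: a=2, c=M3/2=13/12, d=(M4−M3)/(6·3)=-13/108, b=Δ3−h3·(2M3+M4)/6=-17/6
t_q=5/4 → seg 1, τ=1/4; S=-2+31/6·τ+19/4·τ²+-35/12·τ³=-117/256

  seg 0: a=-4 b=5/12 c=0 d=19/12
  seg 1: a=-2 b=31/6 c=19/4 d=-35/12
  seg 2: a=5 b=71/12 c=-4 d=61/108
  seg 3: a=2 b=-17/6 c=13/12 d=-13/108
S(5/4) = -117/256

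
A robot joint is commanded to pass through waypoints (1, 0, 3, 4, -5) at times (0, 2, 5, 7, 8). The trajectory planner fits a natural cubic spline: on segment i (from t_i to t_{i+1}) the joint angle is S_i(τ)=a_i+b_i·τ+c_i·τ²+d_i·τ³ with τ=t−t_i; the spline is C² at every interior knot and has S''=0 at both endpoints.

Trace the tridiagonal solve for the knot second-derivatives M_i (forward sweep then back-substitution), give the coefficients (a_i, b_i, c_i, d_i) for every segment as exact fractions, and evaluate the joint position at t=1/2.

  seg 0: a=1 b=-325/506 c=0 d=9/253
  seg 1: a=0 b=-109/506 c=54/253 d=97/1518
  seg 2: a=3 b=706/253 c=399/506 d=-1957/2024
  seg 3: a=4 b=-2863/506 c=-5073/1012 d=1691/1012
S(1/2) = 1383/2024

Δ: Δ0=-1/2, Δ1=1, Δ2=1/2, Δ3=-9
row 1: diag=10, rhs=9; c'=3/10, d'=9/10
row 2: denom=10−3·3/10=91/10; d'=(-3−3·9/10)/(91/10)=-57/91
row 3: denom=6−2·20/91=506/91; d'=(-57−2·-57/91)/(506/91)=-5073/506
back: M3=-5073/506
back: M2=-57/91−20/91·-5073/506=399/253
back: M1=9/10−3/10·399/253=108/253
M: M0=0, M1=108/253, M2=399/253, M3=-5073/506, M4=0
seg 0: a=1, c=M0/2=0, d=(M1−M0)/(6·2)=9/253, b=Δ0−h0·(2M0+M1)/6=-325/506
seg 1: a=0, c=M1/2=54/253, d=(M2−M1)/(6·3)=97/1518, b=Δ1−h1·(2M1+M2)/6=-109/506
seg 2: a=3, c=M2/2=399/506, d=(M3−M2)/(6·2)=-1957/2024, b=Δ2−h2·(2M2+M3)/6=706/253
seg 3: a=4, c=M3/2=-5073/1012, d=(M4−M3)/(6·1)=1691/1012, b=Δ3−h3·(2M3+M4)/6=-2863/506
t_q=1/2 → seg 0, τ=1/2; S=1+-325/506·τ+0·τ²+9/253·τ³=1383/2024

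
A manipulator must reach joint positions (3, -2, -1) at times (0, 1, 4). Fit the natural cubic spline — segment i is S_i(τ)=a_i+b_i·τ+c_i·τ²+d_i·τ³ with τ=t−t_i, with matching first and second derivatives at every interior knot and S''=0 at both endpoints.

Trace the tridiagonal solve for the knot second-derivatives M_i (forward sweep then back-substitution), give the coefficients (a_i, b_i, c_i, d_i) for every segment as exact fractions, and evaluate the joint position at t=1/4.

  seg 0: a=3 b=-17/3 c=0 d=2/3
  seg 1: a=-2 b=-11/3 c=2 d=-2/9
S(1/4) = 51/32

Δ: Δ0=-5, Δ1=1/3
row 1: diag=8, rhs=32; c'=3/8, d'=4
back: M1=4
M: M0=0, M1=4, M2=0
seg 0: a=3, c=M0/2=0, d=(M1−M0)/(6·1)=2/3, b=Δ0−h0·(2M0+M1)/6=-17/3
seg 1: a=-2, c=M1/2=2, d=(M2−M1)/(6·3)=-2/9, b=Δ1−h1·(2M1+M2)/6=-11/3
t_q=1/4 → seg 0, τ=1/4; S=3+-17/3·τ+0·τ²+2/3·τ³=51/32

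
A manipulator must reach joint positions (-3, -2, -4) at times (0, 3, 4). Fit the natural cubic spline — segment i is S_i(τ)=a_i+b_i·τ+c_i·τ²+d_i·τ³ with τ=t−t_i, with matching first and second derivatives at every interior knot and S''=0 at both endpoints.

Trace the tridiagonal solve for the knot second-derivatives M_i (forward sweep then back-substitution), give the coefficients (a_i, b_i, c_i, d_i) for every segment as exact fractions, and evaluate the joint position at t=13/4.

  seg 0: a=-3 b=29/24 c=0 d=-7/72
  seg 1: a=-2 b=-17/12 c=-7/8 d=7/24
S(13/4) = -1231/512

Δ: Δ0=1/3, Δ1=-2
row 1: diag=8, rhs=-14; c'=1/8, d'=-7/4
back: M1=-7/4
M: M0=0, M1=-7/4, M2=0
seg 0: a=-3, c=M0/2=0, d=(M1−M0)/(6·3)=-7/72, b=Δ0−h0·(2M0+M1)/6=29/24
seg 1: a=-2, c=M1/2=-7/8, d=(M2−M1)/(6·1)=7/24, b=Δ1−h1·(2M1+M2)/6=-17/12
t_q=13/4 → seg 1, τ=1/4; S=-2+-17/12·τ+-7/8·τ²+7/24·τ³=-1231/512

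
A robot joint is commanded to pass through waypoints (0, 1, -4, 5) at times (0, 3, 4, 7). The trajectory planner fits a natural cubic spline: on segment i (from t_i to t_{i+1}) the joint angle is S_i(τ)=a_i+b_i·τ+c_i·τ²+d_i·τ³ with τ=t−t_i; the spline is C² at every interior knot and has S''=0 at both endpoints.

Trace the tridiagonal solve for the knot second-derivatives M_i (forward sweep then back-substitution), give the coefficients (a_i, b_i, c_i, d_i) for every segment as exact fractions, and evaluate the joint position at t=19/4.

  seg 0: a=0 b=173/63 c=0 d=-152/567
  seg 1: a=1 b=-283/63 c=-152/63 d=40/21
  seg 2: a=-4 b=-227/63 c=208/63 d=-208/567
S(19/4) = -5

Δ: Δ0=1/3, Δ1=-5, Δ2=3
row 1: diag=8, rhs=-32; c'=1/8, d'=-4
row 2: denom=8−1·1/8=63/8; d'=(48−1·-4)/(63/8)=416/63
back: M2=416/63
back: M1=-4−1/8·416/63=-304/63
M: M0=0, M1=-304/63, M2=416/63, M3=0
seg 0: a=0, c=M0/2=0, d=(M1−M0)/(6·3)=-152/567, b=Δ0−h0·(2M0+M1)/6=173/63
seg 1: a=1, c=M1/2=-152/63, d=(M2−M1)/(6·1)=40/21, b=Δ1−h1·(2M1+M2)/6=-283/63
seg 2: a=-4, c=M2/2=208/63, d=(M3−M2)/(6·3)=-208/567, b=Δ2−h2·(2M2+M3)/6=-227/63
t_q=19/4 → seg 2, τ=3/4; S=-4+-227/63·τ+208/63·τ²+-208/567·τ³=-5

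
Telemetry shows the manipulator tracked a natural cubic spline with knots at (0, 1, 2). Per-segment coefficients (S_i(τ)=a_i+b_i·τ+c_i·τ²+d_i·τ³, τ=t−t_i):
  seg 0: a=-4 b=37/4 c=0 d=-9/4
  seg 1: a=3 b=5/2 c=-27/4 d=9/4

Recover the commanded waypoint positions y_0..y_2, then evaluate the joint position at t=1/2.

y_0=-4 y_1=3 y_2=1
S(1/2) = 11/32

y_0 = S_0(0) = a_0 = -4
y_1 = S_1(0) = a_1 = 3
y_2 = S_1(1) = 1
t_q=1/2 is in segment 0 (τ=1/2); S_0(τ)=11/32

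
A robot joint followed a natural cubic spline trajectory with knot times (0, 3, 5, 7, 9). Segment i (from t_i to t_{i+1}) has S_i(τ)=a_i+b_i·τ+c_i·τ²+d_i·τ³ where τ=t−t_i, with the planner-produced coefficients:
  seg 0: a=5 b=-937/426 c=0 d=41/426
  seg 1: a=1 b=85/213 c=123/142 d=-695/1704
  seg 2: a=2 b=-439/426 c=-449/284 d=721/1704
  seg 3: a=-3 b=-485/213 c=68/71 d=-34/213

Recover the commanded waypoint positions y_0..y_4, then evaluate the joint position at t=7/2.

y_0=5 y_1=1 y_2=2 y_3=-3 y_4=-5
S(7/2) = 6203/4544

y_0 = S_0(0) = a_0 = 5
y_1 = S_1(0) = a_1 = 1
y_2 = S_2(0) = a_2 = 2
y_3 = S_3(0) = a_3 = -3
y_4 = S_3(2) = -5
t_q=7/2 is in segment 1 (τ=1/2); S_1(τ)=6203/4544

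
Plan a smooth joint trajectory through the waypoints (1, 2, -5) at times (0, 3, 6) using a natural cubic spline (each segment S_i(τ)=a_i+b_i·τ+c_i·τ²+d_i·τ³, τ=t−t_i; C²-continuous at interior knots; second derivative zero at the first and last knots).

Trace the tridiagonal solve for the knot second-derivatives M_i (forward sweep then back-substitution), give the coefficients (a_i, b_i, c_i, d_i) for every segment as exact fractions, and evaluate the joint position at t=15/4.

Δ: Δ0=1/3, Δ1=-7/3
row 1: diag=12, rhs=-16; c'=1/4, d'=-4/3
back: M1=-4/3
M: M0=0, M1=-4/3, M2=0
seg 0: a=1, c=M0/2=0, d=(M1−M0)/(6·3)=-2/27, b=Δ0−h0·(2M0+M1)/6=1
seg 1: a=2, c=M1/2=-2/3, d=(M2−M1)/(6·3)=2/27, b=Δ1−h1·(2M1+M2)/6=-1
t_q=15/4 → seg 1, τ=3/4; S=2+-1·τ+-2/3·τ²+2/27·τ³=29/32

  seg 0: a=1 b=1 c=0 d=-2/27
  seg 1: a=2 b=-1 c=-2/3 d=2/27
S(15/4) = 29/32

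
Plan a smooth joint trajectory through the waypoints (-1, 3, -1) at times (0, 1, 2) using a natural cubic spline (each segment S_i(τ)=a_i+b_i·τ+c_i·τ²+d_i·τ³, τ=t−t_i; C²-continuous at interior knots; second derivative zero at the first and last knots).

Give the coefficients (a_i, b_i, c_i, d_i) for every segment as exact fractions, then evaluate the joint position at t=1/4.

Δ: Δ0=4, Δ1=-4
row 1: diag=4, rhs=-48; c'=1/4, d'=-12
back: M1=-12
M: M0=0, M1=-12, M2=0
seg 0: a=-1, c=M0/2=0, d=(M1−M0)/(6·1)=-2, b=Δ0−h0·(2M0+M1)/6=6
seg 1: a=3, c=M1/2=-6, d=(M2−M1)/(6·1)=2, b=Δ1−h1·(2M1+M2)/6=0
t_q=1/4 → seg 0, τ=1/4; S=-1+6·τ+0·τ²+-2·τ³=15/32

  seg 0: a=-1 b=6 c=0 d=-2
  seg 1: a=3 b=0 c=-6 d=2
S(1/4) = 15/32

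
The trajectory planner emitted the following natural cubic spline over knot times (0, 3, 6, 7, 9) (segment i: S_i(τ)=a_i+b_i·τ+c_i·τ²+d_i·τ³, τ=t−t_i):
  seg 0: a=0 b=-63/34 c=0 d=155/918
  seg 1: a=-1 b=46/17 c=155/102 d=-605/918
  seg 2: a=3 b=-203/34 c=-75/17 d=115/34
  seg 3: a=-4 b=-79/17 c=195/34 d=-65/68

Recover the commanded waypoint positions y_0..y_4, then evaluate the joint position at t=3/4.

y_0=0 y_1=-1 y_2=3 y_3=-4 y_4=2
S(3/4) = -2869/2176

y_0 = S_0(0) = a_0 = 0
y_1 = S_1(0) = a_1 = -1
y_2 = S_2(0) = a_2 = 3
y_3 = S_3(0) = a_3 = -4
y_4 = S_3(2) = 2
t_q=3/4 is in segment 0 (τ=3/4); S_0(τ)=-2869/2176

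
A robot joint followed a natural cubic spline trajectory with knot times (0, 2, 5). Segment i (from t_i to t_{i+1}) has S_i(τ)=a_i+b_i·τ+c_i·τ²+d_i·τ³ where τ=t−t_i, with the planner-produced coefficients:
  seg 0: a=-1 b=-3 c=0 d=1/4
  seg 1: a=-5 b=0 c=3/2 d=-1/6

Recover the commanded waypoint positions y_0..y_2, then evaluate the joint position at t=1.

y_0=-1 y_1=-5 y_2=4
S(1) = -15/4

y_0 = S_0(0) = a_0 = -1
y_1 = S_1(0) = a_1 = -5
y_2 = S_1(3) = 4
t_q=1 is in segment 0 (τ=1); S_0(τ)=-15/4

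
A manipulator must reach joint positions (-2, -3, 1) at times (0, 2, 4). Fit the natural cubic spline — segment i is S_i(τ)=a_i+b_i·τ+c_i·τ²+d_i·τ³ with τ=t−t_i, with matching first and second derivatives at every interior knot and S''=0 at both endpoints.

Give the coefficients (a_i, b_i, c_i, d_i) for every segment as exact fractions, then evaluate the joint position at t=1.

Δ: Δ0=-1/2, Δ1=2
row 1: diag=8, rhs=15; c'=1/4, d'=15/8
back: M1=15/8
M: M0=0, M1=15/8, M2=0
seg 0: a=-2, c=M0/2=0, d=(M1−M0)/(6·2)=5/32, b=Δ0−h0·(2M0+M1)/6=-9/8
seg 1: a=-3, c=M1/2=15/16, d=(M2−M1)/(6·2)=-5/32, b=Δ1−h1·(2M1+M2)/6=3/4
t_q=1 → seg 0, τ=1; S=-2+-9/8·τ+0·τ²+5/32·τ³=-95/32

  seg 0: a=-2 b=-9/8 c=0 d=5/32
  seg 1: a=-3 b=3/4 c=15/16 d=-5/32
S(1) = -95/32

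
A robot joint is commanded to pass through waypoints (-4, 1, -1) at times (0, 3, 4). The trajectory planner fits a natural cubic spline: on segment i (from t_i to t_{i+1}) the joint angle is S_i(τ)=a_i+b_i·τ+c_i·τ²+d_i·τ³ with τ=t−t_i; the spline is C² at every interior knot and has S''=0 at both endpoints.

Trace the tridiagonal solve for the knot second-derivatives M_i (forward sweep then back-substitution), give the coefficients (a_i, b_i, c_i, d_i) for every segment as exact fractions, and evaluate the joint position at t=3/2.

Δ: Δ0=5/3, Δ1=-2
row 1: diag=8, rhs=-22; c'=1/8, d'=-11/4
back: M1=-11/4
M: M0=0, M1=-11/4, M2=0
seg 0: a=-4, c=M0/2=0, d=(M1−M0)/(6·3)=-11/72, b=Δ0−h0·(2M0+M1)/6=73/24
seg 1: a=1, c=M1/2=-11/8, d=(M2−M1)/(6·1)=11/24, b=Δ1−h1·(2M1+M2)/6=-13/12
t_q=3/2 → seg 0, τ=3/2; S=-4+73/24·τ+0·τ²+-11/72·τ³=3/64

  seg 0: a=-4 b=73/24 c=0 d=-11/72
  seg 1: a=1 b=-13/12 c=-11/8 d=11/24
S(3/2) = 3/64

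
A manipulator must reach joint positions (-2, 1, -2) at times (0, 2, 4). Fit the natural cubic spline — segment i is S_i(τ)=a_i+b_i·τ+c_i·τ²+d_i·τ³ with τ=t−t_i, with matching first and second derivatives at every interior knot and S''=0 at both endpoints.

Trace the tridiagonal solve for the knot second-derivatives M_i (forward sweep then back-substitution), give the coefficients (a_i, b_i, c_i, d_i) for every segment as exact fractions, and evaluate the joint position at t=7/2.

  seg 0: a=-2 b=9/4 c=0 d=-3/16
  seg 1: a=1 b=0 c=-9/8 d=3/16
S(7/2) = -115/128

Δ: Δ0=3/2, Δ1=-3/2
row 1: diag=8, rhs=-18; c'=1/4, d'=-9/4
back: M1=-9/4
M: M0=0, M1=-9/4, M2=0
seg 0: a=-2, c=M0/2=0, d=(M1−M0)/(6·2)=-3/16, b=Δ0−h0·(2M0+M1)/6=9/4
seg 1: a=1, c=M1/2=-9/8, d=(M2−M1)/(6·2)=3/16, b=Δ1−h1·(2M1+M2)/6=0
t_q=7/2 → seg 1, τ=3/2; S=1+0·τ+-9/8·τ²+3/16·τ³=-115/128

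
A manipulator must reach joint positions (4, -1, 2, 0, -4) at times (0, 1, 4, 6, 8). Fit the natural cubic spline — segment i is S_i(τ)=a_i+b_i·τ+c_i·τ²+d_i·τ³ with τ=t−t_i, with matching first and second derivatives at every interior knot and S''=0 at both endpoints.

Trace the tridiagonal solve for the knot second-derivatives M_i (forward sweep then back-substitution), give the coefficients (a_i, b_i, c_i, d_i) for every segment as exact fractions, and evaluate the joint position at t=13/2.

Δ: Δ0=-5, Δ1=1, Δ2=-1, Δ3=-2
row 1: diag=8, rhs=36; c'=3/8, d'=9/2
row 2: denom=10−3·3/8=71/8; d'=(-12−3·9/2)/(71/8)=-204/71
row 3: denom=8−2·16/71=536/71; d'=(-6−2·-204/71)/(536/71)=-9/268
back: M3=-9/268
back: M2=-204/71−16/71·-9/268=-192/67
back: M1=9/2−3/8·-192/67=747/134
M: M0=0, M1=747/134, M2=-192/67, M3=-9/268, M4=0
seg 0: a=4, c=M0/2=0, d=(M1−M0)/(6·1)=249/268, b=Δ0−h0·(2M0+M1)/6=-1589/268
seg 1: a=-1, c=M1/2=747/268, d=(M2−M1)/(6·3)=-377/804, b=Δ1−h1·(2M1+M2)/6=-421/134
seg 2: a=2, c=M2/2=-96/67, d=(M3−M2)/(6·2)=253/1072, b=Δ2−h2·(2M2+M3)/6=247/268
seg 3: a=0, c=M3/2=-9/536, d=(M4−M3)/(6·2)=3/1072, b=Δ3−h3·(2M3+M4)/6=-265/134
t_q=13/2 → seg 3, τ=1/2; S=0+-265/134·τ+-9/536·τ²+3/1072·τ³=-8513/8576

  seg 0: a=4 b=-1589/268 c=0 d=249/268
  seg 1: a=-1 b=-421/134 c=747/268 d=-377/804
  seg 2: a=2 b=247/268 c=-96/67 d=253/1072
  seg 3: a=0 b=-265/134 c=-9/536 d=3/1072
S(13/2) = -8513/8576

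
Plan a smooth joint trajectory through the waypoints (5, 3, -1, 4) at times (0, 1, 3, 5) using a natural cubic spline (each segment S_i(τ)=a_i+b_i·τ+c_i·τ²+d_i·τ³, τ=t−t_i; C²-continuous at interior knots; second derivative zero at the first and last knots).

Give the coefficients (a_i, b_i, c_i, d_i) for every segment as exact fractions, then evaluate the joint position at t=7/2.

  seg 0: a=5 b=-79/44 c=0 d=-9/44
  seg 1: a=3 b=-53/22 c=-27/44 d=9/22
  seg 2: a=-1 b=1/22 c=81/44 d=-27/88
S(7/2) = -391/704

Δ: Δ0=-2, Δ1=-2, Δ2=5/2
row 1: diag=6, rhs=0; c'=1/3, d'=0
row 2: denom=8−2·1/3=22/3; d'=(27−2·0)/(22/3)=81/22
back: M2=81/22
back: M1=0−1/3·81/22=-27/22
M: M0=0, M1=-27/22, M2=81/22, M3=0
seg 0: a=5, c=M0/2=0, d=(M1−M0)/(6·1)=-9/44, b=Δ0−h0·(2M0+M1)/6=-79/44
seg 1: a=3, c=M1/2=-27/44, d=(M2−M1)/(6·2)=9/22, b=Δ1−h1·(2M1+M2)/6=-53/22
seg 2: a=-1, c=M2/2=81/44, d=(M3−M2)/(6·2)=-27/88, b=Δ2−h2·(2M2+M3)/6=1/22
t_q=7/2 → seg 2, τ=1/2; S=-1+1/22·τ+81/44·τ²+-27/88·τ³=-391/704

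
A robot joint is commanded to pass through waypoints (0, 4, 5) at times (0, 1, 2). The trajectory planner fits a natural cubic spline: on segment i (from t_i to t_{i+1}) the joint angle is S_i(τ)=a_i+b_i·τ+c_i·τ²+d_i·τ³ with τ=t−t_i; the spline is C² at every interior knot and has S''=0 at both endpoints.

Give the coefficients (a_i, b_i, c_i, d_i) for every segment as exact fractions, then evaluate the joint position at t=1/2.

Δ: Δ0=4, Δ1=1
row 1: diag=4, rhs=-18; c'=1/4, d'=-9/2
back: M1=-9/2
M: M0=0, M1=-9/2, M2=0
seg 0: a=0, c=M0/2=0, d=(M1−M0)/(6·1)=-3/4, b=Δ0−h0·(2M0+M1)/6=19/4
seg 1: a=4, c=M1/2=-9/4, d=(M2−M1)/(6·1)=3/4, b=Δ1−h1·(2M1+M2)/6=5/2
t_q=1/2 → seg 0, τ=1/2; S=0+19/4·τ+0·τ²+-3/4·τ³=73/32

  seg 0: a=0 b=19/4 c=0 d=-3/4
  seg 1: a=4 b=5/2 c=-9/4 d=3/4
S(1/2) = 73/32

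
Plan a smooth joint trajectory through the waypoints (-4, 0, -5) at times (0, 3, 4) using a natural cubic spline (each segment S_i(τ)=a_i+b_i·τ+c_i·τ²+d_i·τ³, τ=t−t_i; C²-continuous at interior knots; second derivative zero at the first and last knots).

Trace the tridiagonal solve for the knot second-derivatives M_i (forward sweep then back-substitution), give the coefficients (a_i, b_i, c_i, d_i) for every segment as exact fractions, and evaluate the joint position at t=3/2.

Δ: Δ0=4/3, Δ1=-5
row 1: diag=8, rhs=-38; c'=1/8, d'=-19/4
back: M1=-19/4
M: M0=0, M1=-19/4, M2=0
seg 0: a=-4, c=M0/2=0, d=(M1−M0)/(6·3)=-19/72, b=Δ0−h0·(2M0+M1)/6=89/24
seg 1: a=0, c=M1/2=-19/8, d=(M2−M1)/(6·1)=19/24, b=Δ1−h1·(2M1+M2)/6=-41/12
t_q=3/2 → seg 0, τ=3/2; S=-4+89/24·τ+0·τ²+-19/72·τ³=43/64

  seg 0: a=-4 b=89/24 c=0 d=-19/72
  seg 1: a=0 b=-41/12 c=-19/8 d=19/24
S(3/2) = 43/64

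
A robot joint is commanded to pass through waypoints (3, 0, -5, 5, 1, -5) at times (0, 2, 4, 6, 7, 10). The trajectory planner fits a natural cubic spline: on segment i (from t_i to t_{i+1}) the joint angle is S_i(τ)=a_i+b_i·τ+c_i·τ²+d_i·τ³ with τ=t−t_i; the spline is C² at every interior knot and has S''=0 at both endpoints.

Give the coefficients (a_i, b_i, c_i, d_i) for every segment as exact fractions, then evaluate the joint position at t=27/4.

Δ: Δ0=-3/2, Δ1=-5/2, Δ2=5, Δ3=-4, Δ4=-2
row 1: diag=8, rhs=-6; c'=1/4, d'=-3/4
row 2: denom=8−2·1/4=15/2; d'=(45−2·-3/4)/(15/2)=31/5
row 3: denom=6−2·4/15=82/15; d'=(-54−2·31/5)/(82/15)=-498/41
row 4: denom=8−1·15/82=641/82; d'=(12−1·-498/41)/(641/82)=1980/641
back: M4=1980/641
back: M3=-498/41−15/82·1980/641=-8148/641
back: M2=31/5−4/15·-8148/641=6147/641
back: M1=-3/4−1/4·6147/641=-4035/1282
M: M0=0, M1=-4035/1282, M2=6147/641, M3=-8148/641, M4=1980/641, M5=0
seg 0: a=3, c=M0/2=0, d=(M1−M0)/(6·2)=-1345/5128, b=Δ0−h0·(2M0+M1)/6=-289/641
seg 1: a=0, c=M1/2=-4035/2564, d=(M2−M1)/(6·2)=5443/5128, b=Δ1−h1·(2M1+M2)/6=-4613/1282
seg 2: a=-5, c=M2/2=6147/1282, d=(M3−M2)/(6·2)=-4765/2564, b=Δ2−h2·(2M2+M3)/6=1823/641
seg 3: a=5, c=M3/2=-4074/641, d=(M4−M3)/(6·1)=1688/641, b=Δ3−h3·(2M3+M4)/6=-178/641
seg 4: a=1, c=M4/2=990/641, d=(M5−M4)/(6·3)=-110/641, b=Δ4−h4·(2M4+M5)/6=-3262/641
t_q=27/4 → seg 3, τ=3/4; S=5+-178/641·τ+-4074/641·τ²+1688/641·τ³=1492/641

  seg 0: a=3 b=-289/641 c=0 d=-1345/5128
  seg 1: a=0 b=-4613/1282 c=-4035/2564 d=5443/5128
  seg 2: a=-5 b=1823/641 c=6147/1282 d=-4765/2564
  seg 3: a=5 b=-178/641 c=-4074/641 d=1688/641
  seg 4: a=1 b=-3262/641 c=990/641 d=-110/641
S(27/4) = 1492/641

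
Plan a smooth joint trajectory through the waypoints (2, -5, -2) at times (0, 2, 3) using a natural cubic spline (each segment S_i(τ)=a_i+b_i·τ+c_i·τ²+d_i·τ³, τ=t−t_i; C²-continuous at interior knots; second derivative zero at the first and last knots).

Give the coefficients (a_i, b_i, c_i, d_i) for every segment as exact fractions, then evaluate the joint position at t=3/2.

Δ: Δ0=-7/2, Δ1=3
row 1: diag=6, rhs=39; c'=1/6, d'=13/2
back: M1=13/2
M: M0=0, M1=13/2, M2=0
seg 0: a=2, c=M0/2=0, d=(M1−M0)/(6·2)=13/24, b=Δ0−h0·(2M0+M1)/6=-17/3
seg 1: a=-5, c=M1/2=13/4, d=(M2−M1)/(6·1)=-13/12, b=Δ1−h1·(2M1+M2)/6=5/6
t_q=3/2 → seg 0, τ=3/2; S=2+-17/3·τ+0·τ²+13/24·τ³=-299/64

  seg 0: a=2 b=-17/3 c=0 d=13/24
  seg 1: a=-5 b=5/6 c=13/4 d=-13/12
S(3/2) = -299/64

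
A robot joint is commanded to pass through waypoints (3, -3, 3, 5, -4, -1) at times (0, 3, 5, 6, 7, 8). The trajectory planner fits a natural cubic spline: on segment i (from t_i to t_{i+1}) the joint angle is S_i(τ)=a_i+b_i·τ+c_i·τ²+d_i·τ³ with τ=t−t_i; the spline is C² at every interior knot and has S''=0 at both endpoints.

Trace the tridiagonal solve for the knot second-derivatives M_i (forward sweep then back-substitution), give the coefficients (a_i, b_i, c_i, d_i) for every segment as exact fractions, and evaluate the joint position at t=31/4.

  seg 0: a=3 b=-661/200 c=0 d=29/200
  seg 1: a=-3 b=61/100 c=261/200 d=-11/200
  seg 2: a=3 b=517/100 c=39/40 d=-829/200
  seg 3: a=5 b=-1063/200 c=-573/50 d=311/40
  seg 4: a=-4 b=-491/100 c=2373/200 d=-791/200
S(31/4) = -6853/2560

Δ: Δ0=-2, Δ1=3, Δ2=2, Δ3=-9, Δ4=3
row 1: diag=10, rhs=30; c'=1/5, d'=3
row 2: denom=6−2·1/5=28/5; d'=(-6−2·3)/(28/5)=-15/7
row 3: denom=4−1·5/28=107/28; d'=(-66−1·-15/7)/(107/28)=-1788/107
row 4: denom=4−1·28/107=400/107; d'=(72−1·-1788/107)/(400/107)=2373/100
back: M4=2373/100
back: M3=-1788/107−28/107·2373/100=-573/25
back: M2=-15/7−5/28·-573/25=39/20
back: M1=3−1/5·39/20=261/100
M: M0=0, M1=261/100, M2=39/20, M3=-573/25, M4=2373/100, M5=0
seg 0: a=3, c=M0/2=0, d=(M1−M0)/(6·3)=29/200, b=Δ0−h0·(2M0+M1)/6=-661/200
seg 1: a=-3, c=M1/2=261/200, d=(M2−M1)/(6·2)=-11/200, b=Δ1−h1·(2M1+M2)/6=61/100
seg 2: a=3, c=M2/2=39/40, d=(M3−M2)/(6·1)=-829/200, b=Δ2−h2·(2M2+M3)/6=517/100
seg 3: a=5, c=M3/2=-573/50, d=(M4−M3)/(6·1)=311/40, b=Δ3−h3·(2M3+M4)/6=-1063/200
seg 4: a=-4, c=M4/2=2373/200, d=(M5−M4)/(6·1)=-791/200, b=Δ4−h4·(2M4+M5)/6=-491/100
t_q=31/4 → seg 4, τ=3/4; S=-4+-491/100·τ+2373/200·τ²+-791/200·τ³=-6853/2560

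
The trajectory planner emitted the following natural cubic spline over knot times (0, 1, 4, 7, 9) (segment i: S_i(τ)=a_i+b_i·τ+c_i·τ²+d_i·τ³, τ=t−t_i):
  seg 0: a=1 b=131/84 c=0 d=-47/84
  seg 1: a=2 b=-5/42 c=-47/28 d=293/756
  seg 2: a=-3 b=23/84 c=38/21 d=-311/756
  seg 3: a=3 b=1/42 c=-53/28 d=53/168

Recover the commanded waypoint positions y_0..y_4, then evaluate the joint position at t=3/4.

y_0=1 y_1=2 y_2=-3 y_3=3 y_4=-2
S(3/4) = 495/256

y_0 = S_0(0) = a_0 = 1
y_1 = S_1(0) = a_1 = 2
y_2 = S_2(0) = a_2 = -3
y_3 = S_3(0) = a_3 = 3
y_4 = S_3(2) = -2
t_q=3/4 is in segment 0 (τ=3/4); S_0(τ)=495/256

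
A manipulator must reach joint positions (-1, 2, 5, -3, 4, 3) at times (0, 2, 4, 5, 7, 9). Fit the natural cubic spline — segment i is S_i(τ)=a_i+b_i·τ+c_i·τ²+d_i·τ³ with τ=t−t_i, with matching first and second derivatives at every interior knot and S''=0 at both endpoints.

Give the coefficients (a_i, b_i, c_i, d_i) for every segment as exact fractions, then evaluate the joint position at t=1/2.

  seg 0: a=-1 b=46/117 c=0 d=259/936
  seg 1: a=2 b=869/234 c=259/156 d=-1295/936
  seg 2: a=5 b=-731/117 c=-259/39 d=44/9
  seg 3: a=-3 b=-569/117 c=313/39 d=-1799/936
  seg 4: a=4 b=977/234 c=-547/156 d=547/936
S(1/2) = -1919/2496

Δ: Δ0=3/2, Δ1=3/2, Δ2=-8, Δ3=7/2, Δ4=-1/2
row 1: diag=8, rhs=0; c'=1/4, d'=0
row 2: denom=6−2·1/4=11/2; d'=(-57−2·0)/(11/2)=-114/11
row 3: denom=6−1·2/11=64/11; d'=(69−1·-114/11)/(64/11)=873/64
row 4: denom=8−2·11/32=117/16; d'=(-24−2·873/64)/(117/16)=-547/78
back: M4=-547/78
back: M3=873/64−11/32·-547/78=626/39
back: M2=-114/11−2/11·626/39=-518/39
back: M1=0−1/4·-518/39=259/78
M: M0=0, M1=259/78, M2=-518/39, M3=626/39, M4=-547/78, M5=0
seg 0: a=-1, c=M0/2=0, d=(M1−M0)/(6·2)=259/936, b=Δ0−h0·(2M0+M1)/6=46/117
seg 1: a=2, c=M1/2=259/156, d=(M2−M1)/(6·2)=-1295/936, b=Δ1−h1·(2M1+M2)/6=869/234
seg 2: a=5, c=M2/2=-259/39, d=(M3−M2)/(6·1)=44/9, b=Δ2−h2·(2M2+M3)/6=-731/117
seg 3: a=-3, c=M3/2=313/39, d=(M4−M3)/(6·2)=-1799/936, b=Δ3−h3·(2M3+M4)/6=-569/117
seg 4: a=4, c=M4/2=-547/156, d=(M5−M4)/(6·2)=547/936, b=Δ4−h4·(2M4+M5)/6=977/234
t_q=1/2 → seg 0, τ=1/2; S=-1+46/117·τ+0·τ²+259/936·τ³=-1919/2496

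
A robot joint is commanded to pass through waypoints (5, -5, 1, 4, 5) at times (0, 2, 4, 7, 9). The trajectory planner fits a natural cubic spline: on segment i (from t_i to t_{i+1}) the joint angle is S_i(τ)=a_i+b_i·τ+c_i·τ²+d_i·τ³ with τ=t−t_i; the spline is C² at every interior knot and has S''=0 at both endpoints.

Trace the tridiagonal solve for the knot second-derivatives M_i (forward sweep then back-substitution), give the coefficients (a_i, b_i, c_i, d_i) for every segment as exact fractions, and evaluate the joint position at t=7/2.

  seg 0: a=5 b=-2485/344 c=0 d=765/1376
  seg 1: a=-5 b=-95/172 c=2295/688 d=-1073/1376
  seg 2: a=1 b=1181/344 c=-231/172 d=61/344
  seg 3: a=4 b=7/43 c=87/344 d=-29/688
S(7/2) = -10511/11008

Δ: Δ0=-5, Δ1=3, Δ2=1, Δ3=1/2
row 1: diag=8, rhs=48; c'=1/4, d'=6
row 2: denom=10−2·1/4=19/2; d'=(-12−2·6)/(19/2)=-48/19
row 3: denom=10−3·6/19=172/19; d'=(-3−3·-48/19)/(172/19)=87/172
back: M3=87/172
back: M2=-48/19−6/19·87/172=-231/86
back: M1=6−1/4·-231/86=2295/344
M: M0=0, M1=2295/344, M2=-231/86, M3=87/172, M4=0
seg 0: a=5, c=M0/2=0, d=(M1−M0)/(6·2)=765/1376, b=Δ0−h0·(2M0+M1)/6=-2485/344
seg 1: a=-5, c=M1/2=2295/688, d=(M2−M1)/(6·2)=-1073/1376, b=Δ1−h1·(2M1+M2)/6=-95/172
seg 2: a=1, c=M2/2=-231/172, d=(M3−M2)/(6·3)=61/344, b=Δ2−h2·(2M2+M3)/6=1181/344
seg 3: a=4, c=M3/2=87/344, d=(M4−M3)/(6·2)=-29/688, b=Δ3−h3·(2M3+M4)/6=7/43
t_q=7/2 → seg 1, τ=3/2; S=-5+-95/172·τ+2295/688·τ²+-1073/1376·τ³=-10511/11008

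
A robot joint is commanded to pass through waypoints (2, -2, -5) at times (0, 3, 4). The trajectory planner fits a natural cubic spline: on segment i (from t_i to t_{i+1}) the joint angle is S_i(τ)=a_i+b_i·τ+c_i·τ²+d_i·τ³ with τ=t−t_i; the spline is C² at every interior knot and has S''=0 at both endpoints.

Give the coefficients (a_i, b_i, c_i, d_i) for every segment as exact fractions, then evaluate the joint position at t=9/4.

Δ: Δ0=-4/3, Δ1=-3
row 1: diag=8, rhs=-10; c'=1/8, d'=-5/4
back: M1=-5/4
M: M0=0, M1=-5/4, M2=0
seg 0: a=2, c=M0/2=0, d=(M1−M0)/(6·3)=-5/72, b=Δ0−h0·(2M0+M1)/6=-17/24
seg 1: a=-2, c=M1/2=-5/8, d=(M2−M1)/(6·1)=5/24, b=Δ1−h1·(2M1+M2)/6=-31/12
t_q=9/4 → seg 0, τ=9/4; S=2+-17/24·τ+0·τ²+-5/72·τ³=-197/512

  seg 0: a=2 b=-17/24 c=0 d=-5/72
  seg 1: a=-2 b=-31/12 c=-5/8 d=5/24
S(9/4) = -197/512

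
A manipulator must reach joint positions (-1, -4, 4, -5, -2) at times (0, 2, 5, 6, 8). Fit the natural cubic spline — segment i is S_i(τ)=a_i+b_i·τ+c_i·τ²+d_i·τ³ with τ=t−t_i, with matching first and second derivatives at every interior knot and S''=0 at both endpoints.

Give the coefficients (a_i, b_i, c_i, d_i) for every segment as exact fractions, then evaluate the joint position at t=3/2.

Δ: Δ0=-3/2, Δ1=8/3, Δ2=-9, Δ3=3/2
row 1: diag=10, rhs=25; c'=3/10, d'=5/2
row 2: denom=8−3·3/10=71/10; d'=(-70−3·5/2)/(71/10)=-775/71
row 3: denom=6−1·10/71=416/71; d'=(63−1·-775/71)/(416/71)=164/13
back: M3=164/13
back: M2=-775/71−10/71·164/13=-165/13
back: M1=5/2−3/10·-165/13=82/13
M: M0=0, M1=82/13, M2=-165/13, M3=164/13, M4=0
seg 0: a=-1, c=M0/2=0, d=(M1−M0)/(6·2)=41/78, b=Δ0−h0·(2M0+M1)/6=-281/78
seg 1: a=-4, c=M1/2=41/13, d=(M2−M1)/(6·3)=-19/18, b=Δ1−h1·(2M1+M2)/6=211/78
seg 2: a=4, c=M2/2=-165/26, d=(M3−M2)/(6·1)=329/78, b=Δ2−h2·(2M2+M3)/6=-268/39
seg 3: a=-5, c=M3/2=82/13, d=(M4−M3)/(6·2)=-41/39, b=Δ3−h3·(2M3+M4)/6=-539/78
t_q=3/2 → seg 0, τ=3/2; S=-1+-281/78·τ+0·τ²+41/78·τ³=-963/208

  seg 0: a=-1 b=-281/78 c=0 d=41/78
  seg 1: a=-4 b=211/78 c=41/13 d=-19/18
  seg 2: a=4 b=-268/39 c=-165/26 d=329/78
  seg 3: a=-5 b=-539/78 c=82/13 d=-41/39
S(3/2) = -963/208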